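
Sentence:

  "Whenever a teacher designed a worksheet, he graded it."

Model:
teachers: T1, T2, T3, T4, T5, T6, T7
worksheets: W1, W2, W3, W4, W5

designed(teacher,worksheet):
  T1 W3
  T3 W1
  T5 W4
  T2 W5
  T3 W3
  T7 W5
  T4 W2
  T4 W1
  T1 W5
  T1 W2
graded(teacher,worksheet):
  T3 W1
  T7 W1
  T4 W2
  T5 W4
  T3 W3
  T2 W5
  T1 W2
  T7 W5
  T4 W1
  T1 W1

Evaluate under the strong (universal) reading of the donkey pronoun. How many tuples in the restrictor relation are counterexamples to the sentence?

2

"it" takes "a worksheet" as antecedent — a donkey pronoun bound across the clause boundary.
Strong reading: for every (t,w) with designed(t,w), graded(t,w).
Restrictor pairs: (T1,W2) ✓  (T1,W3) ✗  (T1,W5) ✗  (T2,W5) ✓  (T3,W1) ✓  (T3,W3) ✓  (T4,W1) ✓  (T4,W2) ✓  (T5,W4) ✓  (T7,W5) ✓
Counterexamples (restrictor pairs failing the scope): 2.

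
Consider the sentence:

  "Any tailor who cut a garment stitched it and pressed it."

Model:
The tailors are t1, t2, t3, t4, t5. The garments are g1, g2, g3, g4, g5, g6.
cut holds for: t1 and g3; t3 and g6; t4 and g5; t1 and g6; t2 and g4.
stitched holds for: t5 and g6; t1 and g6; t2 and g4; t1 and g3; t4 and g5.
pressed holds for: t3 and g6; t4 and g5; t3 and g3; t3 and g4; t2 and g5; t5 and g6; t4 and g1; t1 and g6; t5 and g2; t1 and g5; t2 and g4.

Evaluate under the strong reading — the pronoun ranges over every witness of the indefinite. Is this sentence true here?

"it" takes "a garment" as antecedent — a donkey pronoun bound across the clause boundary.
Strong reading: for every (t,g) with cut(t,g), stitched(t,g) ∧ pressed(t,g).
Restrictor pairs: (t1,g3) ✗  (t1,g6) ✓  (t2,g4) ✓  (t3,g6) ✗  (t4,g5) ✓
Counterexample: (t1,g3) is in cut but fails the scope.

False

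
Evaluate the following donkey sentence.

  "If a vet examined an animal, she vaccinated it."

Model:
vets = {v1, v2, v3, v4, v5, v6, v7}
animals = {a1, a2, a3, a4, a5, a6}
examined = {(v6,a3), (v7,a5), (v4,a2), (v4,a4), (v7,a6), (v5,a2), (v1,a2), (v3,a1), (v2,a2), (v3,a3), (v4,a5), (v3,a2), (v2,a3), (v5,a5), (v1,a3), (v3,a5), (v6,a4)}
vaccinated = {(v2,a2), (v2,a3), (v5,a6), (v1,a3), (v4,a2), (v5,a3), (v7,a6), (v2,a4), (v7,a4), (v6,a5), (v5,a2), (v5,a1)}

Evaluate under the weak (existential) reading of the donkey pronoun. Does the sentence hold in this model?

"it" takes "an animal" as antecedent — a donkey pronoun bound across the clause boundary.
Weak reading: every vet v with some examined-animal has at least one examined-animal a such that vaccinated(v,a).
Per vet: v1:✓  v2:✓  v3:✗  v4:✓  v5:✓  v6:✗  v7:✓
v3 has no witness among its examined-animals.

False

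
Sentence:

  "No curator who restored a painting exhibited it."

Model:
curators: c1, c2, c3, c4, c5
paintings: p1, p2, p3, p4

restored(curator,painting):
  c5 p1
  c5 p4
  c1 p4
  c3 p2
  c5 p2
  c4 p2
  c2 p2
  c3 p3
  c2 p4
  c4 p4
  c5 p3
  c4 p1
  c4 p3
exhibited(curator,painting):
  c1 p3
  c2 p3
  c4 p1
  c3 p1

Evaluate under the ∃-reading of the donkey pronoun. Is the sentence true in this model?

False

"it" takes "a painting" as antecedent — a donkey pronoun bound across the clause boundary.
Truth condition: for no (c,p) with restored(c,p) does exhibited(c,p) hold.
Restrictor pairs — does the scope hold? (c1,p4):fails  (c2,p2):fails  (c2,p4):fails  (c3,p2):fails  (c3,p3):fails  (c4,p1):holds  (c4,p2):fails  (c4,p3):fails  (c4,p4):fails  (c5,p1):fails  (c5,p2):fails  (c5,p3):fails  (c5,p4):fails
Scope holds for 1 pair(s), so the sentence is false.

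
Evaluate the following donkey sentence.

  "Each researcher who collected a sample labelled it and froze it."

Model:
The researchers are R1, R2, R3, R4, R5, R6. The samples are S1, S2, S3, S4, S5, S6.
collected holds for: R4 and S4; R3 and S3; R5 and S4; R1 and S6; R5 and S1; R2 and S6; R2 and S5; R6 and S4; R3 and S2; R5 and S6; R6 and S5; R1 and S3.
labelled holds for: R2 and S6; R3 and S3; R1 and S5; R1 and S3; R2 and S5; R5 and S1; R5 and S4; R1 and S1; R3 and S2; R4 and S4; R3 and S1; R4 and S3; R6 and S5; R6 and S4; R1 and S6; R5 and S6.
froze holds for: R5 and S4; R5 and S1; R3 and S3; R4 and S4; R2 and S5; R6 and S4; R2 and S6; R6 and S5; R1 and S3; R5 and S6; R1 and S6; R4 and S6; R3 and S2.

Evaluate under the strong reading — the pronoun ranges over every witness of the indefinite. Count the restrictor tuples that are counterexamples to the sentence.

"it" takes "a sample" as antecedent — a donkey pronoun bound across the clause boundary.
Strong reading: for every (r,s) with collected(r,s), labelled(r,s) ∧ froze(r,s).
Restrictor pairs: (R1,S3) ✓  (R1,S6) ✓  (R2,S5) ✓  (R2,S6) ✓  (R3,S2) ✓  (R3,S3) ✓  (R4,S4) ✓  (R5,S1) ✓  (R5,S4) ✓  (R5,S6) ✓  (R6,S4) ✓  (R6,S5) ✓
Counterexamples (restrictor pairs failing the scope): 0.

0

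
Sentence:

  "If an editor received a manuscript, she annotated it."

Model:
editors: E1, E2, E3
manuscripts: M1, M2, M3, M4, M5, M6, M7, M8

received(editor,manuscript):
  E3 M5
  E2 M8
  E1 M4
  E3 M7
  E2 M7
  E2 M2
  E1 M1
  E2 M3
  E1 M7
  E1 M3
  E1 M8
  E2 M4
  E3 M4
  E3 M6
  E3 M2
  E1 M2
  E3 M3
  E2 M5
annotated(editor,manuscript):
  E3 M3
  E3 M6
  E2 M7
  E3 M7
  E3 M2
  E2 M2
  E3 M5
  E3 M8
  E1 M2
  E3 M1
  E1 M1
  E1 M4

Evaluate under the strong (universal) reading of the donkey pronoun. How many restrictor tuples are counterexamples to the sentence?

"it" takes "a manuscript" as antecedent — a donkey pronoun bound across the clause boundary.
Strong reading: for every (e,m) with received(e,m), annotated(e,m).
Restrictor pairs: (E1,M1) ✓  (E1,M2) ✓  (E1,M3) ✗  (E1,M4) ✓  (E1,M7) ✗  (E1,M8) ✗  (E2,M2) ✓  (E2,M3) ✗  (E2,M4) ✗  (E2,M5) ✗  (E2,M7) ✓  (E2,M8) ✗  (E3,M2) ✓  (E3,M3) ✓  (E3,M4) ✗  (E3,M5) ✓  (E3,M6) ✓  (E3,M7) ✓
Counterexamples (restrictor pairs failing the scope): 8.

8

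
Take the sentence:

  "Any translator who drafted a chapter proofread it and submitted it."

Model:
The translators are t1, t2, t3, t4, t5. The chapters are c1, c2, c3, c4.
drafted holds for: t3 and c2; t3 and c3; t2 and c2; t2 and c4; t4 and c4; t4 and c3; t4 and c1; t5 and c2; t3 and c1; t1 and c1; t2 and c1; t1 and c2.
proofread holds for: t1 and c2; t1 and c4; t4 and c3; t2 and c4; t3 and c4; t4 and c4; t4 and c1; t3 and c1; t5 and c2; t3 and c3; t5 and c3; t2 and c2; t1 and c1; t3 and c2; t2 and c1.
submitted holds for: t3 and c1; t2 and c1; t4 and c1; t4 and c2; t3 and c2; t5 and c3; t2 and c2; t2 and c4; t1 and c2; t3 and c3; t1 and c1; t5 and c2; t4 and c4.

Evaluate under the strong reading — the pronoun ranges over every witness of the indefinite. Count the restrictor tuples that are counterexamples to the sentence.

1

"it" takes "a chapter" as antecedent — a donkey pronoun bound across the clause boundary.
Strong reading: for every (t,c) with drafted(t,c), proofread(t,c) ∧ submitted(t,c).
Restrictor pairs: (t1,c1) ✓  (t1,c2) ✓  (t2,c1) ✓  (t2,c2) ✓  (t2,c4) ✓  (t3,c1) ✓  (t3,c2) ✓  (t3,c3) ✓  (t4,c1) ✓  (t4,c3) ✗  (t4,c4) ✓  (t5,c2) ✓
Counterexamples (restrictor pairs failing the scope): 1.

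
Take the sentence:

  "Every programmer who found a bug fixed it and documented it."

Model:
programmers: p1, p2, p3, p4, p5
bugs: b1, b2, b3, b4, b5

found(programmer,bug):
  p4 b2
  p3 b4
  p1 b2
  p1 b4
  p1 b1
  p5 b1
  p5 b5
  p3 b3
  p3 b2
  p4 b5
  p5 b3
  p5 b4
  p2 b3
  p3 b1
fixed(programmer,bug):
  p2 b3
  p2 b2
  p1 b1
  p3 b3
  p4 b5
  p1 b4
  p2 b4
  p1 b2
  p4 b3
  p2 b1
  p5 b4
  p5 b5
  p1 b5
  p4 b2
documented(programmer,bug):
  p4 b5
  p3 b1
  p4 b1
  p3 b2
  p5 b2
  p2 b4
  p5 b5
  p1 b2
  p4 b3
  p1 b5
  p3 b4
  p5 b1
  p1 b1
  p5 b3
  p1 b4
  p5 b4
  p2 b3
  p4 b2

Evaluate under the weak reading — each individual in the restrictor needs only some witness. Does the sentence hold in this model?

False

"it" takes "a bug" as antecedent — a donkey pronoun bound across the clause boundary.
Weak reading: every programmer p with some found-bug has at least one found-bug b such that fixed(p,b) ∧ documented(p,b).
Per programmer: p1:✓  p2:✓  p3:✗  p4:✓  p5:✓
p3 has no witness among its found-bugs.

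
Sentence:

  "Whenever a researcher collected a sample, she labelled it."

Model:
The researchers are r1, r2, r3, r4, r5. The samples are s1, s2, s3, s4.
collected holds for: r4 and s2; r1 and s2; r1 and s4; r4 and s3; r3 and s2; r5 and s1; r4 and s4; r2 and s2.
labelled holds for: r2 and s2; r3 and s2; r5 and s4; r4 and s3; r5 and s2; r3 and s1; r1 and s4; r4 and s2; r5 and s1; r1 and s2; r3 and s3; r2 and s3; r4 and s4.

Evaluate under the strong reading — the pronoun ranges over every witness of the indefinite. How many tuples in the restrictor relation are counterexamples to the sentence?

"it" takes "a sample" as antecedent — a donkey pronoun bound across the clause boundary.
Strong reading: for every (r,s) with collected(r,s), labelled(r,s).
Restrictor pairs: (r1,s2) ✓  (r1,s4) ✓  (r2,s2) ✓  (r3,s2) ✓  (r4,s2) ✓  (r4,s3) ✓  (r4,s4) ✓  (r5,s1) ✓
Counterexamples (restrictor pairs failing the scope): 0.

0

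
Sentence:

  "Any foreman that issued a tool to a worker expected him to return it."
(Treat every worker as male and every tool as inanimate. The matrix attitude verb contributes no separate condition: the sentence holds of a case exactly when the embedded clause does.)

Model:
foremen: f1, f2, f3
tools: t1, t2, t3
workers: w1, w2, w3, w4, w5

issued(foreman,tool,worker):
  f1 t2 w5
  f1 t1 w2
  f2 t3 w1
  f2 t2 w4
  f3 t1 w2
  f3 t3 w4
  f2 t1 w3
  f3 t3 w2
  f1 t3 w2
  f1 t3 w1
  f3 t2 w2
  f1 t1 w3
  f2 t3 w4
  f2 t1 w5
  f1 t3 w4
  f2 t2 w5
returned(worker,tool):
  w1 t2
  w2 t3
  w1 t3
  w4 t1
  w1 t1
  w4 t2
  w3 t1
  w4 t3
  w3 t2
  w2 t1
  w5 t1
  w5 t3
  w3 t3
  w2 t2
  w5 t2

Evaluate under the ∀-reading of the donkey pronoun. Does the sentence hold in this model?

"him" takes "a worker" as antecedent and "it" takes "a tool"; both are donkey pronouns co-varying with the restrictor.
Strong reading: for every (f,t,w) with issued(f,t,w), returned(w,t).
Restrictor triples: (f1,t1,w2)→returned(w2,t1) ✓  (f1,t1,w3)→returned(w3,t1) ✓  (f1,t2,w5)→returned(w5,t2) ✓  (f1,t3,w1)→returned(w1,t3) ✓  (f1,t3,w2)→returned(w2,t3) ✓  (f1,t3,w4)→returned(w4,t3) ✓  (f2,t1,w3)→returned(w3,t1) ✓  (f2,t1,w5)→returned(w5,t1) ✓  (f2,t2,w4)→returned(w4,t2) ✓  (f2,t2,w5)→returned(w5,t2) ✓  (f2,t3,w1)→returned(w1,t3) ✓  (f2,t3,w4)→returned(w4,t3) ✓  (f3,t1,w2)→returned(w2,t1) ✓  (f3,t2,w2)→returned(w2,t2) ✓  (f3,t3,w2)→returned(w2,t3) ✓  (f3,t3,w4)→returned(w4,t3) ✓
Every restrictor triple satisfies the scope.

True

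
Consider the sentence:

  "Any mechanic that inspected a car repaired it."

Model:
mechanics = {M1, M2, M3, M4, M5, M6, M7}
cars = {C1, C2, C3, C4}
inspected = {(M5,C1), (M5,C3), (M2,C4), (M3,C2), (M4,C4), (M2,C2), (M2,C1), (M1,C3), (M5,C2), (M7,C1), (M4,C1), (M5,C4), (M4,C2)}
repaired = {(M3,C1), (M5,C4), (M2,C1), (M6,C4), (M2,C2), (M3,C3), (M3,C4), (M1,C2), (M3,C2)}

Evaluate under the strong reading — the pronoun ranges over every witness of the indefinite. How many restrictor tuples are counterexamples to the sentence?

"it" takes "a car" as antecedent — a donkey pronoun bound across the clause boundary.
Strong reading: for every (m,c) with inspected(m,c), repaired(m,c).
Restrictor pairs: (M1,C3) ✗  (M2,C1) ✓  (M2,C2) ✓  (M2,C4) ✗  (M3,C2) ✓  (M4,C1) ✗  (M4,C2) ✗  (M4,C4) ✗  (M5,C1) ✗  (M5,C2) ✗  (M5,C3) ✗  (M5,C4) ✓  (M7,C1) ✗
Counterexamples (restrictor pairs failing the scope): 9.

9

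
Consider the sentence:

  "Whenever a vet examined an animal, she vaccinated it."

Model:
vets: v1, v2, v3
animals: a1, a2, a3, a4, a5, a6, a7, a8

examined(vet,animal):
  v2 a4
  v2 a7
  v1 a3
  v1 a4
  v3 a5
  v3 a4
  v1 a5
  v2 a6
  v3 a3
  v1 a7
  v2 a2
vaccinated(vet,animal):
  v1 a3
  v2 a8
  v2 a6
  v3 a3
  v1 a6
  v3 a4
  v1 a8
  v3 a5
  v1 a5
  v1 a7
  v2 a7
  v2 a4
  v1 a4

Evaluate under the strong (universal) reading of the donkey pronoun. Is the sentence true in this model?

False

"it" takes "an animal" as antecedent — a donkey pronoun bound across the clause boundary.
Strong reading: for every (v,a) with examined(v,a), vaccinated(v,a).
Restrictor pairs: (v1,a3) ✓  (v1,a4) ✓  (v1,a5) ✓  (v1,a7) ✓  (v2,a2) ✗  (v2,a4) ✓  (v2,a6) ✓  (v2,a7) ✓  (v3,a3) ✓  (v3,a4) ✓  (v3,a5) ✓
Counterexample: (v2,a2) is in examined but fails the scope.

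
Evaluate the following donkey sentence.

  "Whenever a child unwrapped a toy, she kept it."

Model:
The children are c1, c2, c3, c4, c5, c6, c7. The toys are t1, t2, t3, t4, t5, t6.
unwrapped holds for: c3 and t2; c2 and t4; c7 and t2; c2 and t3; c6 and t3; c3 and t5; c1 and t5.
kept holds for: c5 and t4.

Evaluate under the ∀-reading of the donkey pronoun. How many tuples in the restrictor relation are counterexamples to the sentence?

"it" takes "a toy" as antecedent — a donkey pronoun bound across the clause boundary.
Strong reading: for every (c,t) with unwrapped(c,t), kept(c,t).
Restrictor pairs: (c1,t5) ✗  (c2,t3) ✗  (c2,t4) ✗  (c3,t2) ✗  (c3,t5) ✗  (c6,t3) ✗  (c7,t2) ✗
Counterexamples (restrictor pairs failing the scope): 7.

7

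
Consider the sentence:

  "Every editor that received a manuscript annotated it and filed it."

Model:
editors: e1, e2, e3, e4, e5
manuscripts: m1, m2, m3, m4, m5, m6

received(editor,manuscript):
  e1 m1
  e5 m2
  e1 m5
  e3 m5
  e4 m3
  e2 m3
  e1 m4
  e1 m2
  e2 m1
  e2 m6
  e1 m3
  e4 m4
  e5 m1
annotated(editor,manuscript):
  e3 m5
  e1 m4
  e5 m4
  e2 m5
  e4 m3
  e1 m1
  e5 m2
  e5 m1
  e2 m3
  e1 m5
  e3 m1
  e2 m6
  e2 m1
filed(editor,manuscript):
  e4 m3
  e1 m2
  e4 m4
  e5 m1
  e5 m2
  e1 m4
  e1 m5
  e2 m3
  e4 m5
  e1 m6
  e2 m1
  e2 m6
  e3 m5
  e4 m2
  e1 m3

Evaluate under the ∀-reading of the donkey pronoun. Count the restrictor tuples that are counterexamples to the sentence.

4

"it" takes "a manuscript" as antecedent — a donkey pronoun bound across the clause boundary.
Strong reading: for every (e,m) with received(e,m), annotated(e,m) ∧ filed(e,m).
Restrictor pairs: (e1,m1) ✗  (e1,m2) ✗  (e1,m3) ✗  (e1,m4) ✓  (e1,m5) ✓  (e2,m1) ✓  (e2,m3) ✓  (e2,m6) ✓  (e3,m5) ✓  (e4,m3) ✓  (e4,m4) ✗  (e5,m1) ✓  (e5,m2) ✓
Counterexamples (restrictor pairs failing the scope): 4.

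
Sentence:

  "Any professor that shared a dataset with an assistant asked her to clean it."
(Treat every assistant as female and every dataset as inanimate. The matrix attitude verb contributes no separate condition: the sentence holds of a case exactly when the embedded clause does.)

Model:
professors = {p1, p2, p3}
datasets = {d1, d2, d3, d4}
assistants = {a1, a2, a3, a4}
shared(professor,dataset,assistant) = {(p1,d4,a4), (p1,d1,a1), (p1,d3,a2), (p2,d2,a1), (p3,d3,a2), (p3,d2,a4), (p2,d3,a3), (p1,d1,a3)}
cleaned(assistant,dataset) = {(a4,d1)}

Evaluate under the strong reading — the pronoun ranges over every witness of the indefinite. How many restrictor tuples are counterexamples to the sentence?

"her" takes "an assistant" as antecedent and "it" takes "a dataset"; both are donkey pronouns co-varying with the restrictor.
Strong reading: for every (p,d,a) with shared(p,d,a), cleaned(a,d).
Restrictor triples: (p1,d1,a1)→cleaned(a1,d1) ✗  (p1,d1,a3)→cleaned(a3,d1) ✗  (p1,d3,a2)→cleaned(a2,d3) ✗  (p1,d4,a4)→cleaned(a4,d4) ✗  (p2,d2,a1)→cleaned(a1,d2) ✗  (p2,d3,a3)→cleaned(a3,d3) ✗  (p3,d2,a4)→cleaned(a4,d2) ✗  (p3,d3,a2)→cleaned(a2,d3) ✗
Counterexamples (restrictor triples failing the scope): 8.

8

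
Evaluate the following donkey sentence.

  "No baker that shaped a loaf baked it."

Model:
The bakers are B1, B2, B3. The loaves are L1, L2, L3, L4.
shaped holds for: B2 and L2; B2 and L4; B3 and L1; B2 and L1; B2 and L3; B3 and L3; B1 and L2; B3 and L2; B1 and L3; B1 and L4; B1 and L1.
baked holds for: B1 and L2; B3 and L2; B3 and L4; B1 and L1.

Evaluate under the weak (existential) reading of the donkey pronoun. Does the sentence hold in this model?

False

"it" takes "a loaf" as antecedent — a donkey pronoun bound across the clause boundary.
Truth condition: for no (b,l) with shaped(b,l) does baked(b,l) hold.
Restrictor pairs — does the scope hold? (B1,L1):holds  (B1,L2):holds  (B1,L3):fails  (B1,L4):fails  (B2,L1):fails  (B2,L2):fails  (B2,L3):fails  (B2,L4):fails  (B3,L1):fails  (B3,L2):holds  (B3,L3):fails
Scope holds for 3 pair(s), so the sentence is false.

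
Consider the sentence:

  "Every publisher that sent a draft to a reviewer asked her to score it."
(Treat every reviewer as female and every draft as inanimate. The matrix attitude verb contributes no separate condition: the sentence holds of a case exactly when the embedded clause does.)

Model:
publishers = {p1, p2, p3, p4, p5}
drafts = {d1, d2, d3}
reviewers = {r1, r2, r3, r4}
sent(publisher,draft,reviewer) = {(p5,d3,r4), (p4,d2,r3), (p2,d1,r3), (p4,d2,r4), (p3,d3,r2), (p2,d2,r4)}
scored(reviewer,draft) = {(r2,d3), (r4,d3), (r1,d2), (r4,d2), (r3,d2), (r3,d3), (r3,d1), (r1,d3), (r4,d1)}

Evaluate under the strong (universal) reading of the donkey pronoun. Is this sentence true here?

"her" takes "a reviewer" as antecedent and "it" takes "a draft"; both are donkey pronouns co-varying with the restrictor.
Strong reading: for every (p,d,r) with sent(p,d,r), scored(r,d).
Restrictor triples: (p2,d1,r3)→scored(r3,d1) ✓  (p2,d2,r4)→scored(r4,d2) ✓  (p3,d3,r2)→scored(r2,d3) ✓  (p4,d2,r3)→scored(r3,d2) ✓  (p4,d2,r4)→scored(r4,d2) ✓  (p5,d3,r4)→scored(r4,d3) ✓
Every restrictor triple satisfies the scope.

True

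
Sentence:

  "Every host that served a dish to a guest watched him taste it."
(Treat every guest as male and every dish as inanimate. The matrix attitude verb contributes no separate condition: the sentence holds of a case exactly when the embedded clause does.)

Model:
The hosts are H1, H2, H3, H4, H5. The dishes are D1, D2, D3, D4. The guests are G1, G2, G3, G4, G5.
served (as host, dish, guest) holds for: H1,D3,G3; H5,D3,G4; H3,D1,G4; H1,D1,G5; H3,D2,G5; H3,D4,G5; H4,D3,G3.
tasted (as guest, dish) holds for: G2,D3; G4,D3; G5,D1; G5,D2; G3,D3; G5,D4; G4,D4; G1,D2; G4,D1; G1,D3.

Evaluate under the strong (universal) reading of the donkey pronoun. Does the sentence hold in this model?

"him" takes "a guest" as antecedent and "it" takes "a dish"; both are donkey pronouns co-varying with the restrictor.
Strong reading: for every (h,d,g) with served(h,d,g), tasted(g,d).
Restrictor triples: (H1,D1,G5)→tasted(G5,D1) ✓  (H1,D3,G3)→tasted(G3,D3) ✓  (H3,D1,G4)→tasted(G4,D1) ✓  (H3,D2,G5)→tasted(G5,D2) ✓  (H3,D4,G5)→tasted(G5,D4) ✓  (H4,D3,G3)→tasted(G3,D3) ✓  (H5,D3,G4)→tasted(G4,D3) ✓
Every restrictor triple satisfies the scope.

True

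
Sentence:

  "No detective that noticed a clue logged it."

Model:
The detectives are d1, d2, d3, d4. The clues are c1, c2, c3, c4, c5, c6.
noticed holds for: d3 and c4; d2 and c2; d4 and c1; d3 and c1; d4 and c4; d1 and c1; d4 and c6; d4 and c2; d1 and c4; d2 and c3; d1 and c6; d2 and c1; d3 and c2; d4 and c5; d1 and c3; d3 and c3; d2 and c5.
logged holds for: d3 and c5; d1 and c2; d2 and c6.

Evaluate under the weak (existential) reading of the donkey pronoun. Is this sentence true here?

True

"it" takes "a clue" as antecedent — a donkey pronoun bound across the clause boundary.
Truth condition: for no (d,c) with noticed(d,c) does logged(d,c) hold.
Restrictor pairs — does the scope hold? (d1,c1):fails  (d1,c3):fails  (d1,c4):fails  (d1,c6):fails  (d2,c1):fails  (d2,c2):fails  (d2,c3):fails  (d2,c5):fails  (d3,c1):fails  (d3,c2):fails  (d3,c3):fails  (d3,c4):fails  (d4,c1):fails  (d4,c2):fails  (d4,c4):fails  (d4,c5):fails  (d4,c6):fails
Scope holds for no restrictor pair, so the sentence is true.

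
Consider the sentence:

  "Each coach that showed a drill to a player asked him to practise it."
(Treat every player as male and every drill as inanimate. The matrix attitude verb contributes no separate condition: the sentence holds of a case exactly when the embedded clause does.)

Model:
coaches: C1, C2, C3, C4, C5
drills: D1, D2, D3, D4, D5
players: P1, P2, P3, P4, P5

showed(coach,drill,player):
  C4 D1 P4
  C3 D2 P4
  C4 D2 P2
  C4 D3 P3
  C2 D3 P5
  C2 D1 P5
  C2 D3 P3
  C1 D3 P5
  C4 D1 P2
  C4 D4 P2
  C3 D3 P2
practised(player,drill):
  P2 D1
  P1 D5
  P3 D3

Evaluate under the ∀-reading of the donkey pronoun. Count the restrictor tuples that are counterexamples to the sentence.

8

"him" takes "a player" as antecedent and "it" takes "a drill"; both are donkey pronouns co-varying with the restrictor.
Strong reading: for every (c,d,p) with showed(c,d,p), practised(p,d).
Restrictor triples: (C1,D3,P5)→practised(P5,D3) ✗  (C2,D1,P5)→practised(P5,D1) ✗  (C2,D3,P3)→practised(P3,D3) ✓  (C2,D3,P5)→practised(P5,D3) ✗  (C3,D2,P4)→practised(P4,D2) ✗  (C3,D3,P2)→practised(P2,D3) ✗  (C4,D1,P2)→practised(P2,D1) ✓  (C4,D1,P4)→practised(P4,D1) ✗  (C4,D2,P2)→practised(P2,D2) ✗  (C4,D3,P3)→practised(P3,D3) ✓  (C4,D4,P2)→practised(P2,D4) ✗
Counterexamples (restrictor triples failing the scope): 8.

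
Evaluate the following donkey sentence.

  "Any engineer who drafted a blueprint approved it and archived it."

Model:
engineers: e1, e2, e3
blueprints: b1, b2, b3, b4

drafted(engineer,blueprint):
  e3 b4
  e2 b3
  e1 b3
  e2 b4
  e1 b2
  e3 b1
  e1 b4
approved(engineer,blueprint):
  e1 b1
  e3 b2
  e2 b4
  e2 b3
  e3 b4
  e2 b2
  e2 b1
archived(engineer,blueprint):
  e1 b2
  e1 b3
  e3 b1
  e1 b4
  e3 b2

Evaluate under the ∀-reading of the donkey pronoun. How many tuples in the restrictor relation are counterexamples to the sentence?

7

"it" takes "a blueprint" as antecedent — a donkey pronoun bound across the clause boundary.
Strong reading: for every (e,b) with drafted(e,b), approved(e,b) ∧ archived(e,b).
Restrictor pairs: (e1,b2) ✗  (e1,b3) ✗  (e1,b4) ✗  (e2,b3) ✗  (e2,b4) ✗  (e3,b1) ✗  (e3,b4) ✗
Counterexamples (restrictor pairs failing the scope): 7.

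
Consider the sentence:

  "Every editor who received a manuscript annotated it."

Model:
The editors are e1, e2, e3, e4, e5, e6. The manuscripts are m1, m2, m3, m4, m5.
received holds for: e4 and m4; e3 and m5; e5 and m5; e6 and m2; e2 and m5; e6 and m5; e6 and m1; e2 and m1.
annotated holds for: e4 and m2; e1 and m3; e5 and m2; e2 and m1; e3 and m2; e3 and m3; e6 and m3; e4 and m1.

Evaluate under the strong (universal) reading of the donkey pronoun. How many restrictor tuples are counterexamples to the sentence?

7

"it" takes "a manuscript" as antecedent — a donkey pronoun bound across the clause boundary.
Strong reading: for every (e,m) with received(e,m), annotated(e,m).
Restrictor pairs: (e2,m1) ✓  (e2,m5) ✗  (e3,m5) ✗  (e4,m4) ✗  (e5,m5) ✗  (e6,m1) ✗  (e6,m2) ✗  (e6,m5) ✗
Counterexamples (restrictor pairs failing the scope): 7.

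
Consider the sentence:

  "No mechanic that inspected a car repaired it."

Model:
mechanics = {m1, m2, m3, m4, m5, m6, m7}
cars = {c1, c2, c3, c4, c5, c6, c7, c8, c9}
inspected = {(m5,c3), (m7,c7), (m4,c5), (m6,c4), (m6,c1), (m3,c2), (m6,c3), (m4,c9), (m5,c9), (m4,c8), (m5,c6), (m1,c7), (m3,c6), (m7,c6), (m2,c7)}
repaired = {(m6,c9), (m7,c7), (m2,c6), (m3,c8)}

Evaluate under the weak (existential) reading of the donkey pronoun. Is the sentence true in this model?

False

"it" takes "a car" as antecedent — a donkey pronoun bound across the clause boundary.
Truth condition: for no (m,c) with inspected(m,c) does repaired(m,c) hold.
Restrictor pairs — does the scope hold? (m1,c7):fails  (m2,c7):fails  (m3,c2):fails  (m3,c6):fails  (m4,c5):fails  (m4,c8):fails  (m4,c9):fails  (m5,c3):fails  (m5,c6):fails  (m5,c9):fails  (m6,c1):fails  (m6,c3):fails  (m6,c4):fails  (m7,c6):fails  (m7,c7):holds
Scope holds for 1 pair(s), so the sentence is false.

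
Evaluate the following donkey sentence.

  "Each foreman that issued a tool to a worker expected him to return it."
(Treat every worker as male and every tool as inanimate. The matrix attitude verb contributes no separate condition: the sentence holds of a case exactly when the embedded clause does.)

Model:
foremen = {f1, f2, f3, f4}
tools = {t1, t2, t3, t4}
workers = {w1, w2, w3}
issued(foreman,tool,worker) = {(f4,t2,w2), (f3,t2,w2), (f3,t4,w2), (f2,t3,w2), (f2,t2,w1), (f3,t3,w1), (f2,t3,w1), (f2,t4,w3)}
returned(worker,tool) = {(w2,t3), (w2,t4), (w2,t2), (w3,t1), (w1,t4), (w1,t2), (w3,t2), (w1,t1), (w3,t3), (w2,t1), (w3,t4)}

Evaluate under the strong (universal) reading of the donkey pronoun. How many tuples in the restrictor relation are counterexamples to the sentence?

2

"him" takes "a worker" as antecedent and "it" takes "a tool"; both are donkey pronouns co-varying with the restrictor.
Strong reading: for every (f,t,w) with issued(f,t,w), returned(w,t).
Restrictor triples: (f2,t2,w1)→returned(w1,t2) ✓  (f2,t3,w1)→returned(w1,t3) ✗  (f2,t3,w2)→returned(w2,t3) ✓  (f2,t4,w3)→returned(w3,t4) ✓  (f3,t2,w2)→returned(w2,t2) ✓  (f3,t3,w1)→returned(w1,t3) ✗  (f3,t4,w2)→returned(w2,t4) ✓  (f4,t2,w2)→returned(w2,t2) ✓
Counterexamples (restrictor triples failing the scope): 2.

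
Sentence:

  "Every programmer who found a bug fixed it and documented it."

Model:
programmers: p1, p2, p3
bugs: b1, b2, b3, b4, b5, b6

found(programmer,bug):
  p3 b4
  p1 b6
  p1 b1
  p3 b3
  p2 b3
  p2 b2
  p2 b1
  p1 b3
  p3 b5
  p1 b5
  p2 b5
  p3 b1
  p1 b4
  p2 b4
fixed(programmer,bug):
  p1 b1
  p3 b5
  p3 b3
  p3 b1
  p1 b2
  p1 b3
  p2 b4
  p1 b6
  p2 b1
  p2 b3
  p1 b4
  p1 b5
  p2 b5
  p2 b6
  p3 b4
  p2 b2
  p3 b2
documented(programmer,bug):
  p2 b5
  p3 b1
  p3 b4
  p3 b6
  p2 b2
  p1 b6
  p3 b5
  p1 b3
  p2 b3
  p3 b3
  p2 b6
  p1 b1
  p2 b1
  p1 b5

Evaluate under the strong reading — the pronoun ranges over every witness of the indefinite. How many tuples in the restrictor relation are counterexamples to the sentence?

"it" takes "a bug" as antecedent — a donkey pronoun bound across the clause boundary.
Strong reading: for every (p,b) with found(p,b), fixed(p,b) ∧ documented(p,b).
Restrictor pairs: (p1,b1) ✓  (p1,b3) ✓  (p1,b4) ✗  (p1,b5) ✓  (p1,b6) ✓  (p2,b1) ✓  (p2,b2) ✓  (p2,b3) ✓  (p2,b4) ✗  (p2,b5) ✓  (p3,b1) ✓  (p3,b3) ✓  (p3,b4) ✓  (p3,b5) ✓
Counterexamples (restrictor pairs failing the scope): 2.

2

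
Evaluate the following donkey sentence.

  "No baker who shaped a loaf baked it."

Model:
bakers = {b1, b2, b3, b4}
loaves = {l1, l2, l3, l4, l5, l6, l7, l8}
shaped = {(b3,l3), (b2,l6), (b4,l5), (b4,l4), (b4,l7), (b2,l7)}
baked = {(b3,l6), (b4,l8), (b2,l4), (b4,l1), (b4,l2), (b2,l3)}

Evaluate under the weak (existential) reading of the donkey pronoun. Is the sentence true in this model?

True

"it" takes "a loaf" as antecedent — a donkey pronoun bound across the clause boundary.
Truth condition: for no (b,l) with shaped(b,l) does baked(b,l) hold.
Restrictor pairs — does the scope hold? (b2,l6):fails  (b2,l7):fails  (b3,l3):fails  (b4,l4):fails  (b4,l5):fails  (b4,l7):fails
Scope holds for no restrictor pair, so the sentence is true.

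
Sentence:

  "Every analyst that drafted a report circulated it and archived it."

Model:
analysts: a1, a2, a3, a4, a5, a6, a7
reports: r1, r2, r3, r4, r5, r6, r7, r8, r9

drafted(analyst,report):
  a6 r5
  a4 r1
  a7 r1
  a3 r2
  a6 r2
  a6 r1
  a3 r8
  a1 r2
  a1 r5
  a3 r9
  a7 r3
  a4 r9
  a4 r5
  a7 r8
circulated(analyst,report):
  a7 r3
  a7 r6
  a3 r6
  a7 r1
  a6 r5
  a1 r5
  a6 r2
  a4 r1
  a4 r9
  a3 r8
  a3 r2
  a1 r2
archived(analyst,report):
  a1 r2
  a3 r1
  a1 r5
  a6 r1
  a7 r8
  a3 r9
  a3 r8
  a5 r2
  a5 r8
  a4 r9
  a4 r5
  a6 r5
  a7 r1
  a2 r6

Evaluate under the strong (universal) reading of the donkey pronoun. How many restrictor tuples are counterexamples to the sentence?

8

"it" takes "a report" as antecedent — a donkey pronoun bound across the clause boundary.
Strong reading: for every (a,r) with drafted(a,r), circulated(a,r) ∧ archived(a,r).
Restrictor pairs: (a1,r2) ✓  (a1,r5) ✓  (a3,r2) ✗  (a3,r8) ✓  (a3,r9) ✗  (a4,r1) ✗  (a4,r5) ✗  (a4,r9) ✓  (a6,r1) ✗  (a6,r2) ✗  (a6,r5) ✓  (a7,r1) ✓  (a7,r3) ✗  (a7,r8) ✗
Counterexamples (restrictor pairs failing the scope): 8.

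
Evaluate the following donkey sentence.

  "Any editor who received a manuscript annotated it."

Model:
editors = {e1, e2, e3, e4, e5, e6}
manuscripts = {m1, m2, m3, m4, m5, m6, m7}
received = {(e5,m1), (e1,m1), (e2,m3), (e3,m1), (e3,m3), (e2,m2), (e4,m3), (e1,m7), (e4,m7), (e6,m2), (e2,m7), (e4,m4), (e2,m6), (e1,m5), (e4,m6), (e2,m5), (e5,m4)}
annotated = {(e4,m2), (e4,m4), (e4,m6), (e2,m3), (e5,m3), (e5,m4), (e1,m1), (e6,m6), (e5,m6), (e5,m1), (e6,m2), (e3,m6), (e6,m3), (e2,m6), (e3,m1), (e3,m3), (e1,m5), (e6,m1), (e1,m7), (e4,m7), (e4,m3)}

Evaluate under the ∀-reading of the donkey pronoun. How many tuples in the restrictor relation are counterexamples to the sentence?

"it" takes "a manuscript" as antecedent — a donkey pronoun bound across the clause boundary.
Strong reading: for every (e,m) with received(e,m), annotated(e,m).
Restrictor pairs: (e1,m1) ✓  (e1,m5) ✓  (e1,m7) ✓  (e2,m2) ✗  (e2,m3) ✓  (e2,m5) ✗  (e2,m6) ✓  (e2,m7) ✗  (e3,m1) ✓  (e3,m3) ✓  (e4,m3) ✓  (e4,m4) ✓  (e4,m6) ✓  (e4,m7) ✓  (e5,m1) ✓  (e5,m4) ✓  (e6,m2) ✓
Counterexamples (restrictor pairs failing the scope): 3.

3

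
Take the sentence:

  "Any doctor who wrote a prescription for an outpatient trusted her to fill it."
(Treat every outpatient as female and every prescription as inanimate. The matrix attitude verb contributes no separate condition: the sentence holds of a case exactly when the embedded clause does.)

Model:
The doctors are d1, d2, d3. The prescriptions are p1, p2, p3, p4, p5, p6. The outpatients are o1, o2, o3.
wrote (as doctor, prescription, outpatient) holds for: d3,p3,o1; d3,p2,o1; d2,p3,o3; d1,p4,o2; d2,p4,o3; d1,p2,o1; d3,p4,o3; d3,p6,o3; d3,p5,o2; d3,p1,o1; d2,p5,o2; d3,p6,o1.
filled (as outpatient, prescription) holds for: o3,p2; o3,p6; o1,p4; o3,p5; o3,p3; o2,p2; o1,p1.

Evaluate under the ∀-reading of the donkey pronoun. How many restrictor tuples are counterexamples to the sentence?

"her" takes "an outpatient" as antecedent and "it" takes "a prescription"; both are donkey pronouns co-varying with the restrictor.
Strong reading: for every (d,p,o) with wrote(d,p,o), filled(o,p).
Restrictor triples: (d1,p2,o1)→filled(o1,p2) ✗  (d1,p4,o2)→filled(o2,p4) ✗  (d2,p3,o3)→filled(o3,p3) ✓  (d2,p4,o3)→filled(o3,p4) ✗  (d2,p5,o2)→filled(o2,p5) ✗  (d3,p1,o1)→filled(o1,p1) ✓  (d3,p2,o1)→filled(o1,p2) ✗  (d3,p3,o1)→filled(o1,p3) ✗  (d3,p4,o3)→filled(o3,p4) ✗  (d3,p5,o2)→filled(o2,p5) ✗  (d3,p6,o1)→filled(o1,p6) ✗  (d3,p6,o3)→filled(o3,p6) ✓
Counterexamples (restrictor triples failing the scope): 9.

9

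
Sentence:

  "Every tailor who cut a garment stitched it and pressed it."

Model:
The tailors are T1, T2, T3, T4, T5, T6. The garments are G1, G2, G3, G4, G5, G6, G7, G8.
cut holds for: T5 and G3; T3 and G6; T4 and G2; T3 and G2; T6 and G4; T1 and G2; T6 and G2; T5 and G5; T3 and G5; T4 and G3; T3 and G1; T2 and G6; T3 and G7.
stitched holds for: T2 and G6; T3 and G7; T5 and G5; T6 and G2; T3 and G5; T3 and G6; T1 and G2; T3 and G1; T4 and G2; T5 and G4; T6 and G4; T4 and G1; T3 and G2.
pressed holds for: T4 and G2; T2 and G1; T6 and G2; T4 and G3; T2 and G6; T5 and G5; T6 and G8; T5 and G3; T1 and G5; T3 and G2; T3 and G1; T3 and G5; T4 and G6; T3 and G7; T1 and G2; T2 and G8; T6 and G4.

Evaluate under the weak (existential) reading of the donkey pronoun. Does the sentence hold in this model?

"it" takes "a garment" as antecedent — a donkey pronoun bound across the clause boundary.
Weak reading: every tailor t with some cut-garment has at least one cut-garment g such that stitched(t,g) ∧ pressed(t,g).
Per tailor: T1:✓  T2:✓  T3:✓  T4:✓  T5:✓  T6:✓
Every tailor in the restrictor has a witness.

True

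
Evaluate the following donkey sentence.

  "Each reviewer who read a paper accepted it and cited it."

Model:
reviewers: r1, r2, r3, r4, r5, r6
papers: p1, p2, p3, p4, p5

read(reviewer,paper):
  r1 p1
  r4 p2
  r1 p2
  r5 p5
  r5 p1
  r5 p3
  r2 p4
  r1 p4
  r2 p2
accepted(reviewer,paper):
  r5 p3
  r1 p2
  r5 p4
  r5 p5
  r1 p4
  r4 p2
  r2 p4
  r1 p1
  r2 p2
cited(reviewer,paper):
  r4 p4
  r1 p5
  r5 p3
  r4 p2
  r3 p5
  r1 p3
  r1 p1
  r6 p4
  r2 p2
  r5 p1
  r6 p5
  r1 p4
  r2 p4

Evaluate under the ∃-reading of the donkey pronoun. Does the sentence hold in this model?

"it" takes "a paper" as antecedent — a donkey pronoun bound across the clause boundary.
Weak reading: every reviewer r with some read-paper has at least one read-paper p such that accepted(r,p) ∧ cited(r,p).
Per reviewer: r1:✓  r2:✓  r4:✓  r5:✓
Every reviewer in the restrictor has a witness.

True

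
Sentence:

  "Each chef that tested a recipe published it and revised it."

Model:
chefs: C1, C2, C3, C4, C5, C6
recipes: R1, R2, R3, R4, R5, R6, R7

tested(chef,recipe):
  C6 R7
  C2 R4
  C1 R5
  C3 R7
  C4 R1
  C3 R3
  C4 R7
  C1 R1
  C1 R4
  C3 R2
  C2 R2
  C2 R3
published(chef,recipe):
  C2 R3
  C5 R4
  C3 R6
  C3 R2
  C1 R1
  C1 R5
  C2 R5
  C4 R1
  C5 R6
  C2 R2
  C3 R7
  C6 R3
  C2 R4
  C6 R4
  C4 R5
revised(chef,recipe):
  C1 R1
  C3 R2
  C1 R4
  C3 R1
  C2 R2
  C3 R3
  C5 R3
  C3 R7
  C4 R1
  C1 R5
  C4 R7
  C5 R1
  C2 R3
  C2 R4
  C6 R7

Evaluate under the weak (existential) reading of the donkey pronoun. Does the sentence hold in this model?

False

"it" takes "a recipe" as antecedent — a donkey pronoun bound across the clause boundary.
Weak reading: every chef c with some tested-recipe has at least one tested-recipe r such that published(c,r) ∧ revised(c,r).
Per chef: C1:✓  C2:✓  C3:✓  C4:✓  C6:✗
C6 has no witness among its tested-recipes.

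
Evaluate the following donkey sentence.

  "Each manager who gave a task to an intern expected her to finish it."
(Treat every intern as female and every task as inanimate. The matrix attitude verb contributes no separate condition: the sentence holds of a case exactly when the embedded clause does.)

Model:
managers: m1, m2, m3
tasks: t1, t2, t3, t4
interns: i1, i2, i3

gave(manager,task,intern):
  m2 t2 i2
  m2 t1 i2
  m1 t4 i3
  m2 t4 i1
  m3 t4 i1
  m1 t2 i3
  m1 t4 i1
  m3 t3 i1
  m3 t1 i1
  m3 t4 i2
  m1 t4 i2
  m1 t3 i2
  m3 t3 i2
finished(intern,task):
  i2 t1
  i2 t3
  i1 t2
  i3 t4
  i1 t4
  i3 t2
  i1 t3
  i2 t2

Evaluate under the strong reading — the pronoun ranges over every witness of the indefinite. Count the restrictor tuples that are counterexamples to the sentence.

"her" takes "an intern" as antecedent and "it" takes "a task"; both are donkey pronouns co-varying with the restrictor.
Strong reading: for every (m,t,i) with gave(m,t,i), finished(i,t).
Restrictor triples: (m1,t2,i3)→finished(i3,t2) ✓  (m1,t3,i2)→finished(i2,t3) ✓  (m1,t4,i1)→finished(i1,t4) ✓  (m1,t4,i2)→finished(i2,t4) ✗  (m1,t4,i3)→finished(i3,t4) ✓  (m2,t1,i2)→finished(i2,t1) ✓  (m2,t2,i2)→finished(i2,t2) ✓  (m2,t4,i1)→finished(i1,t4) ✓  (m3,t1,i1)→finished(i1,t1) ✗  (m3,t3,i1)→finished(i1,t3) ✓  (m3,t3,i2)→finished(i2,t3) ✓  (m3,t4,i1)→finished(i1,t4) ✓  (m3,t4,i2)→finished(i2,t4) ✗
Counterexamples (restrictor triples failing the scope): 3.

3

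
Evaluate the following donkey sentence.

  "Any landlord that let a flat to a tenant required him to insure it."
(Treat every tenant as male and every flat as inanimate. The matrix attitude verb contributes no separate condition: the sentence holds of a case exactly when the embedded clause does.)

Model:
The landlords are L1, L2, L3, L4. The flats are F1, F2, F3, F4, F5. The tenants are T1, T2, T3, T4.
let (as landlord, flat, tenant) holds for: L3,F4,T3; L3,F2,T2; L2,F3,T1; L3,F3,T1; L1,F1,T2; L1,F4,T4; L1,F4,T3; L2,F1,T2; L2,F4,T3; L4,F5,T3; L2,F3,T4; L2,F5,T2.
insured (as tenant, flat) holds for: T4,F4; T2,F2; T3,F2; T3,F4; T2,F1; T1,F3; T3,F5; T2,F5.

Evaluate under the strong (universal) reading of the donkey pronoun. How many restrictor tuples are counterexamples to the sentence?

1

"him" takes "a tenant" as antecedent and "it" takes "a flat"; both are donkey pronouns co-varying with the restrictor.
Strong reading: for every (l,f,t) with let(l,f,t), insured(t,f).
Restrictor triples: (L1,F1,T2)→insured(T2,F1) ✓  (L1,F4,T3)→insured(T3,F4) ✓  (L1,F4,T4)→insured(T4,F4) ✓  (L2,F1,T2)→insured(T2,F1) ✓  (L2,F3,T1)→insured(T1,F3) ✓  (L2,F3,T4)→insured(T4,F3) ✗  (L2,F4,T3)→insured(T3,F4) ✓  (L2,F5,T2)→insured(T2,F5) ✓  (L3,F2,T2)→insured(T2,F2) ✓  (L3,F3,T1)→insured(T1,F3) ✓  (L3,F4,T3)→insured(T3,F4) ✓  (L4,F5,T3)→insured(T3,F5) ✓
Counterexamples (restrictor triples failing the scope): 1.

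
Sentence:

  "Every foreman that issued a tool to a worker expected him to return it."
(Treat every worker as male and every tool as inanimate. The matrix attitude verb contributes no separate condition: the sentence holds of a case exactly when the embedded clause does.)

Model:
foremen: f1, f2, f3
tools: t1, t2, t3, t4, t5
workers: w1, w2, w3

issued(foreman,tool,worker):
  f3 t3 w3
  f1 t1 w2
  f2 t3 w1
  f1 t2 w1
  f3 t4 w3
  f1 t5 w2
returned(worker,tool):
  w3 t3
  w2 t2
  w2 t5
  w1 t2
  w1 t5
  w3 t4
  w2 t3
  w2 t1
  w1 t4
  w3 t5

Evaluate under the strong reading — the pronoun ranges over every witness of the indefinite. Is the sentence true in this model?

False

"him" takes "a worker" as antecedent and "it" takes "a tool"; both are donkey pronouns co-varying with the restrictor.
Strong reading: for every (f,t,w) with issued(f,t,w), returned(w,t).
Restrictor triples: (f1,t1,w2)→returned(w2,t1) ✓  (f1,t2,w1)→returned(w1,t2) ✓  (f1,t5,w2)→returned(w2,t5) ✓  (f2,t3,w1)→returned(w1,t3) ✗  (f3,t3,w3)→returned(w3,t3) ✓  (f3,t4,w3)→returned(w3,t4) ✓
Counterexample: (f2,t3,w1) — returned(w1,t3) does not hold.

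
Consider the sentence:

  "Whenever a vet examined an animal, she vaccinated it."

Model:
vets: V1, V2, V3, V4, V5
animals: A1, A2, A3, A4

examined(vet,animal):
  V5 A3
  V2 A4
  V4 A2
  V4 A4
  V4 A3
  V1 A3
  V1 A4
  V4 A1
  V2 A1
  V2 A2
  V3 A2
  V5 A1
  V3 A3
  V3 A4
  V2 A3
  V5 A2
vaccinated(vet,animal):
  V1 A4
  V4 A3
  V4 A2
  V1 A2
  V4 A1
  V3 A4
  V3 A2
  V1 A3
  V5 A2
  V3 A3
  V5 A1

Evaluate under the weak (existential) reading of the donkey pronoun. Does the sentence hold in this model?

False

"it" takes "an animal" as antecedent — a donkey pronoun bound across the clause boundary.
Weak reading: every vet v with some examined-animal has at least one examined-animal a such that vaccinated(v,a).
Per vet: V1:✓  V2:✗  V3:✓  V4:✓  V5:✓
V2 has no witness among its examined-animals.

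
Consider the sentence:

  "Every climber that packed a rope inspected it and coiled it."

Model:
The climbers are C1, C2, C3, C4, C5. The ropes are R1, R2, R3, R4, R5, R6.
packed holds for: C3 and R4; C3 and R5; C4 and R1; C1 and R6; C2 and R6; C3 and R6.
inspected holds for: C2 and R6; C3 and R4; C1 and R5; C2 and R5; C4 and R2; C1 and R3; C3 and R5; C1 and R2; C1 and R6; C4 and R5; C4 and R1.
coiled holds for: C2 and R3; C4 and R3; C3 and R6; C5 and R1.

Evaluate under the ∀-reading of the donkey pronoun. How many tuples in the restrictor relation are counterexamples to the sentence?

6

"it" takes "a rope" as antecedent — a donkey pronoun bound across the clause boundary.
Strong reading: for every (c,r) with packed(c,r), inspected(c,r) ∧ coiled(c,r).
Restrictor pairs: (C1,R6) ✗  (C2,R6) ✗  (C3,R4) ✗  (C3,R5) ✗  (C3,R6) ✗  (C4,R1) ✗
Counterexamples (restrictor pairs failing the scope): 6.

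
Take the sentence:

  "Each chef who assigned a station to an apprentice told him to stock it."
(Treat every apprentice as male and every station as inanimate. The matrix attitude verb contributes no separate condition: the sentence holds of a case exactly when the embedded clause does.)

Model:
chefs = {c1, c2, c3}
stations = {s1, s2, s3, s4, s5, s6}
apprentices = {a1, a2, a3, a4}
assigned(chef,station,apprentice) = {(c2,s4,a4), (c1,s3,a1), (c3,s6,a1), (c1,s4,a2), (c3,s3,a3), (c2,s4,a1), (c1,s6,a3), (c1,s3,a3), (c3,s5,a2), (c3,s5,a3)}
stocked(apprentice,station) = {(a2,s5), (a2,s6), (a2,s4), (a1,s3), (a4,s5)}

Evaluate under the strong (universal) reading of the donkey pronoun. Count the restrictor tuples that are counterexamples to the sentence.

"him" takes "an apprentice" as antecedent and "it" takes "a station"; both are donkey pronouns co-varying with the restrictor.
Strong reading: for every (c,s,a) with assigned(c,s,a), stocked(a,s).
Restrictor triples: (c1,s3,a1)→stocked(a1,s3) ✓  (c1,s3,a3)→stocked(a3,s3) ✗  (c1,s4,a2)→stocked(a2,s4) ✓  (c1,s6,a3)→stocked(a3,s6) ✗  (c2,s4,a1)→stocked(a1,s4) ✗  (c2,s4,a4)→stocked(a4,s4) ✗  (c3,s3,a3)→stocked(a3,s3) ✗  (c3,s5,a2)→stocked(a2,s5) ✓  (c3,s5,a3)→stocked(a3,s5) ✗  (c3,s6,a1)→stocked(a1,s6) ✗
Counterexamples (restrictor triples failing the scope): 7.

7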